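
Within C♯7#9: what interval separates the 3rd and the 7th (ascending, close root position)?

diminished fifth

Spelling the chord: C♯–E♯–G♯–B–D𝄪.
The 3rd is E♯ and the 7th is B.
From E♯ to B: 6 semitones over a fifth = diminished.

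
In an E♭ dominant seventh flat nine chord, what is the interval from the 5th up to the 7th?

E♭ dominant seventh flat nine: E♭ G B♭ D♭ F♭.
The 5th is B♭ and the 7th is D♭.
From B♭ to D♭: 3 semitones over a third = minor.

minor third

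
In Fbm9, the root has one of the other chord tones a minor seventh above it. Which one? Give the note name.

Ebb

Fb minor ninth: Fb, Abb, Cb, Ebb, Gb.
The root is Fb. A minor seventh above Fb is Ebb.
Ebb is the chord's 7th.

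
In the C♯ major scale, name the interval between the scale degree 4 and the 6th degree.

The scale runs C♯ D♯ E♯ F♯ G♯ A♯ B♯.
So we need the interval from F♯ up to A♯.
From F♯ to A♯ is 4 semitones, exactly the major third.

major 3rd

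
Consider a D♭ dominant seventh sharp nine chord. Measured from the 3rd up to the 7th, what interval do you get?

D♭7#9 is spelled D♭ F A♭ C♭ E.
The 3rd is F and the 7th is C♭.
From F to C♭: 6 semitones over a fifth = diminished.
This 3–7 tritone is the characteristic tension at the heart of the dominant sound.

diminished fifth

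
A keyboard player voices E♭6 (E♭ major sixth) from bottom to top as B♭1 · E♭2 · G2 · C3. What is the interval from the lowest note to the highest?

major ninth

The outer voices are B♭1 and C3.
B♭ up to C spans 9 letter names and 14 semitones — a major ninth.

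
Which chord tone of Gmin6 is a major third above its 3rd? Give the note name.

The chord tones of G minor sixth are G, Bb, D, E.
The 3rd is Bb. A major third above Bb is D.
D is the chord's 5th.

D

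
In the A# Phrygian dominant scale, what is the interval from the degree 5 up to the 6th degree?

minor second

Spelling the A# Phrygian dominant scale: A# B C## D# E# F# G#.
That puts E# below F#.
E# up to F# is 1 semitone, a half step narrower than a major second, so the interval is minor.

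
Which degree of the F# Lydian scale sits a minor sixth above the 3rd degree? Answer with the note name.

The scale is F# G# A# B# C# D# E#.
The 3rd degree is A#; a minor sixth above that is F# — scale degree 1.

F#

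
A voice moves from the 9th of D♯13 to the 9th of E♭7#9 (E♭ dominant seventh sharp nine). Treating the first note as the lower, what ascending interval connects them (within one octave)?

minor second

D♯13 has E♯ as its 9th, and E♭7#9 (E♭ dominant seventh sharp nine) has F♯ as its 9th.
2 letter names make it a second; at 1 semitone (a half step narrower than major) the quality is minor.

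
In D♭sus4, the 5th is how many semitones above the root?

7

D♭sus4: D♭, G♭, A♭.
D♭ to A♭ is a perfect fifth: 7 semitones.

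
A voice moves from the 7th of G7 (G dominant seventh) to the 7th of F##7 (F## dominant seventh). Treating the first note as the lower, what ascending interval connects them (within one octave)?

The 7th of G7 (G dominant seventh) is F; the 7th of F##7 (F## dominant seventh) is E#.
7 letter names make it a seventh; at 12 semitones (a half step wider than major) the quality is augmented.

augmented 7th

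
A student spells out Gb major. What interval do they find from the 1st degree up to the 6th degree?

major sixth

The scale runs Gb Ab Bb Cb Db Eb F.
That puts Gb below Eb.
Gb up to Eb spans 6 letter names and 9 semitones — a major sixth.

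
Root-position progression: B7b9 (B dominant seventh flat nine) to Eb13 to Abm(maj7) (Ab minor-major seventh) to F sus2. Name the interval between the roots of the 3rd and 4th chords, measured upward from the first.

major sixth

The roots are Ab and F.
Ab up to F spans 6 letter names and 9 semitones — a major sixth.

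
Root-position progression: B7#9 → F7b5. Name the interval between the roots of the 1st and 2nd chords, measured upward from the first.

diminished 5th

The roots are B and F.
From B to F: 6 semitones over a fifth = diminished.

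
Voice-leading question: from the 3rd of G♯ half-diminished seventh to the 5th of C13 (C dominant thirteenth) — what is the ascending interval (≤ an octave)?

The 3rd of G♯ half-diminished seventh is B; the 5th of C13 (C dominant thirteenth) is G.
From B to G: 8 semitones over a sixth = minor.

minor 6th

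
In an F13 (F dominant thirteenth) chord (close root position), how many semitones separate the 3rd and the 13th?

The chord tones of F13 are F A C Eb G D.
A to D is a perfect eleventh: 17 semitones.

17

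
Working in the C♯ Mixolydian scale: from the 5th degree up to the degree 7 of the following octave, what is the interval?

The scale runs C♯ D♯ E♯ F♯ G♯ A♯ B.
That puts G♯ below B.
From G♯ to B: 15 semitones over a tenth = minor.

minor 10th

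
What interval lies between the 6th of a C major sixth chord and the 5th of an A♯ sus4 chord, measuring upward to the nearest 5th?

augmented fifth

C major sixth has A as its 6th, and A♯ sus4 has E♯ as its 5th.
From A to E♯: 8 semitones over a fifth = augmented.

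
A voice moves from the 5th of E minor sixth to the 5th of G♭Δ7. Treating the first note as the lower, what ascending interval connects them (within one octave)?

The 5th of E minor sixth is B; the 5th of G♭Δ7 is D♭.
From B to D♭: 2 semitones over a third = diminished.

diminished 3rd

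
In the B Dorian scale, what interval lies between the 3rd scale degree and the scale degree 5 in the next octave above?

Spelling the B Dorian scale: B C♯ D E F♯ G♯ A.
So we need the interval from D up to F♯.
Counting 10 letters and 16 half steps from D gives a major tenth.

major tenth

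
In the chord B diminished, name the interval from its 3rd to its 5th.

B diminished: B, D, F.
That puts D below F.
D up to F is 3 semitones, a half step narrower than a major third, so the interval is minor.

m3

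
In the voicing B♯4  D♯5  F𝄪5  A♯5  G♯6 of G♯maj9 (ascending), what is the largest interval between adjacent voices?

minor seventh

Adjacent intervals: B♯4→D♯5 = minor third; D♯5→F𝄪5 = major third; F𝄪5→A♯5 = minor third; A♯5→G♯6 = minor seventh.
The largest is A♯5 to G♯6, a minor seventh (10 semitones).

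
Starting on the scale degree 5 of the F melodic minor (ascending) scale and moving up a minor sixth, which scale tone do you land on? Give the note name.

Ab

The scale is F G Ab Bb C D E.
The scale degree 5 is C; a minor sixth above that is Ab — scale degree 3.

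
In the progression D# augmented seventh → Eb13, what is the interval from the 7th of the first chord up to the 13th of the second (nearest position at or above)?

d8

The 7th of D# augmented seventh is C#; the 13th of Eb13 is C.
8 letter names make it an octave; at 11 semitones (a half step narrower than perfect) the quality is diminished.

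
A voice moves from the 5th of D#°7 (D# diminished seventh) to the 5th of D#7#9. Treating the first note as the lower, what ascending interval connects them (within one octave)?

The 5th of D#°7 (D# diminished seventh) is A; the 5th of D#7#9 is A#.
1 letter names make it a unison; at 1 semitone (a half step wider than perfect) the quality is augmented.

augmented unison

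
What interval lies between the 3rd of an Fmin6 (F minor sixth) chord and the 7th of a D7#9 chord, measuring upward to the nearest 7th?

The 3rd of Fmin6 (F minor sixth) is Ab; the 7th of D7#9 is C.
Counting 3 letters and 4 half steps from Ab gives a major third.

major 3rd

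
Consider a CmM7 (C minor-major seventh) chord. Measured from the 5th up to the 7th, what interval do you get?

major third

Spelling the chord: C-Eb-G-B.
5th = G; 7th = B.
G up to B spans 3 letter names and 4 semitones — a major third.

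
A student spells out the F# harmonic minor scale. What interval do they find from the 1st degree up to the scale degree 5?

perfect fifth

Spelling the F# harmonic minor scale: F# G# A B C# D E#.
The 1st degree is F# and the degree 5 is C#.
From F# to C# is 7 semitones, exactly the perfect fifth.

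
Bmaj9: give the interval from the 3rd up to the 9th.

Bmaj9: B D# F# A# C#.
The 3rd is D# and the 9th is C#.
7 letter names make it a seventh; at 10 semitones (a half step narrower than major) the quality is minor.

minor seventh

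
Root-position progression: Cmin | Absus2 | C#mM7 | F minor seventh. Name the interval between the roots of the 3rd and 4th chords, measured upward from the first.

The roots are C# and F.
4 letter names make it a fourth; at 4 semitones (a half step narrower than perfect) the quality is diminished.

diminished fourth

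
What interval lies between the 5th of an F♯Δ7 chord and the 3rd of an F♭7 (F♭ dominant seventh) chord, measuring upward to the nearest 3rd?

diminished sixth

F♯Δ7 has C♯ as its 5th, and F♭7 (F♭ dominant seventh) has A♭ as its 3rd.
6 letter names make it a sixth; at 7 semitones (a whole step narrower than major) the quality is diminished.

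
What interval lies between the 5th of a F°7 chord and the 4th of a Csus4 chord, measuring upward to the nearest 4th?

augmented fourth

The 5th of F°7 is Cb; the 4th of Csus4 is F.
Cb up to F is 6 semitones, a half step wider than a perfect fourth, so the interval is augmented.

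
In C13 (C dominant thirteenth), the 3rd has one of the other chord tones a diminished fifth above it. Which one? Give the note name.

The chord tones of C13 are C-E-G-Bb-D-A.
The 3rd is E. A diminished fifth above E is Bb.
Bb is the chord's 7th.

Bb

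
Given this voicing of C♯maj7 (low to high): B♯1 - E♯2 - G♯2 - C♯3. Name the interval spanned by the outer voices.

The outer voices are B♯1 and C♯3.
From B♯ to C♯: 13 semitones over a ninth = minor.

minor 9th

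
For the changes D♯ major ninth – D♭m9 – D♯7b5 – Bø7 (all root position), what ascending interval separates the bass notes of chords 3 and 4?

minor sixth

The roots are D♯ and B.
6 letter names make it a sixth; at 8 semitones (a half step narrower than major) the quality is minor.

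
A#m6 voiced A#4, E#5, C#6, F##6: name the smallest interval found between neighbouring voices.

Adjacent intervals: A#4→E#5 = perfect fifth; E#5→C#6 = minor sixth; C#6→F##6 = augmented fourth.
The smallest is C#6 to F##6, an augmented fourth (6 semitones).

augmented fourth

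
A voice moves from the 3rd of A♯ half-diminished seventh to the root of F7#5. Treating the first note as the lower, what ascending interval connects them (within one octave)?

The 3rd of A♯ half-diminished seventh is C♯; the root of F7#5 is F.
From C♯ to F: 4 semitones over a fourth = diminished.

diminished fourth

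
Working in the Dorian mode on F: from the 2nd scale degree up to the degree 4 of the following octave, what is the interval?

minor 10th

F dorian: F G Ab Bb C D Eb.
2nd scale degree = G; 4th scale degree (up an octave) = Bb.
10 letter names make it a tenth; at 15 semitones (a half step narrower than major) the quality is minor.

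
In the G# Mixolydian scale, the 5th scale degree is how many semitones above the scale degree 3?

The scale is G# A# B# C# D# E# F#.
B# up to D# is a minor third — 3 semitones.

3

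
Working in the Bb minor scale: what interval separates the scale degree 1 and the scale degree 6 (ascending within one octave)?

minor sixth

Bb natural minor: Bb C Db Eb F Gb Ab.
The scale degree 1 is Bb and the 6th scale degree is Gb.
From Bb to Gb: 8 semitones over a sixth = minor.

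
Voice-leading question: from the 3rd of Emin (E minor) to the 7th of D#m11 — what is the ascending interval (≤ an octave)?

The 3rd of Emin (E minor) is G; the 7th of D#m11 is C#.
From G to C#: 6 semitones over a fourth = augmented.

A4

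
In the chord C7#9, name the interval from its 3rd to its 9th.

Spelling the chord: C–E–G–Bb–D#.
The 3rd is E and the 9th is D#.
Counting 7 letters and 11 half steps from E gives a major seventh.

major seventh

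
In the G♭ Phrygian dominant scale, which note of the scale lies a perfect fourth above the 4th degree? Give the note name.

Fb

The scale is G♭ A𝄫 B♭ C♭ D♭ E𝄫 F♭.
The 4th degree is C♭; a perfect fourth above that is F♭ — scale degree 7.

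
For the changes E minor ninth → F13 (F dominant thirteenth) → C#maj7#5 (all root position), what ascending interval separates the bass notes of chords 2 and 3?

The roots are F and C#.
5 letter names make it a fifth; at 8 semitones (a half step wider than perfect) the quality is augmented.

A5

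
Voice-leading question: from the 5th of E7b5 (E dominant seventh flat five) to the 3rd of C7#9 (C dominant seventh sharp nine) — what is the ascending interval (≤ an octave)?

augmented 4th

The 5th of E7b5 (E dominant seventh flat five) is Bb; the 3rd of C7#9 (C dominant seventh sharp nine) is E.
From Bb to E: 6 semitones over a fourth = augmented.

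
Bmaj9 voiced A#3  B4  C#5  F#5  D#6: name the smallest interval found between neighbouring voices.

Adjacent intervals: A#3→B4 = minor ninth; B4→C#5 = major second; C#5→F#5 = perfect fourth; F#5→D#6 = major sixth.
The smallest is B4 to C#5, a major second (2 semitones).

major second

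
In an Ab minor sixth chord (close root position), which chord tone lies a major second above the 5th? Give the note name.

F

The chord tones of Abmin6 (Ab minor sixth) are Ab, Cb, Eb, F.
The 5th is Eb. A major second above Eb is F.
F is the chord's 6th.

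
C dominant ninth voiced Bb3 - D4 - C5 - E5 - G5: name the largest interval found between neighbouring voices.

Adjacent intervals: Bb3→D4 = major third; D4→C5 = minor seventh; C5→E5 = major third; E5→G5 = minor third.
The largest is D4 to C5, a minor seventh (10 semitones).

minor seventh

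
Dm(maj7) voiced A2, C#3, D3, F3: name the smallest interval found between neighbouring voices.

minor second

Adjacent intervals: A2→C#3 = major third; C#3→D3 = minor second; D3→F3 = minor third.
The smallest is C#3 to D3, a minor second (1 semitone).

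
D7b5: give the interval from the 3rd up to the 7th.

D7b5 (D dominant seventh flat five): D–F#–Ab–C.
The 3rd is F# and the 7th is C.
5 letter names make it a fifth; at 6 semitones (a half step narrower than perfect) the quality is diminished.

diminished 5th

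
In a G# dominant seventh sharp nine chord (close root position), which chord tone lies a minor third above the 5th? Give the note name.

The chord tones of G# dominant seventh sharp nine are G# B# D# F# A##.
The 5th is D#. A minor third above D# is F#.
F# is the chord's 7th.

F#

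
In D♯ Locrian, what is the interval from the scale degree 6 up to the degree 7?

major second

D♯ locrian: D♯ E F♯ G♯ A B C♯.
That puts B below C♯.
Counting 2 letters and 2 half steps from B gives a major second.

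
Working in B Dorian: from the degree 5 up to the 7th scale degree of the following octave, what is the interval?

m10

B dorian: B C# D E F# G# A.
Degree 5 = F#; 7th scale degree (up an octave) = A.
F# up to A is 15 semitones, a half step narrower than a major tenth, so the interval is minor.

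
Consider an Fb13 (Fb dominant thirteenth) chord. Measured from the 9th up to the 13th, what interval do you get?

perfect 5th

Spelling the chord: Fb, Ab, Cb, Ebb, Gb, Db.
That puts Gb below Db.
From Gb to Db is 7 semitones, exactly the perfect fifth.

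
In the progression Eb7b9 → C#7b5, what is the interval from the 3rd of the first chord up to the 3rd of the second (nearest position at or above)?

augmented 6th

The 3rd of Eb7b9 is G; the 3rd of C#7b5 is E#.
From G to E#: 10 semitones over a sixth = augmented.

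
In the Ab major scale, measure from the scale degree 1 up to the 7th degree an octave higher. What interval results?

Spelling the Ab major scale: Ab Bb C Db Eb F G.
So we need the interval from Ab up to G.
Ab up to G spans 14 letter names and 23 semitones — a major fourteenth.

major 14th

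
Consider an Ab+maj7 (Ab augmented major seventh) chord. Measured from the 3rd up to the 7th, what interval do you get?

Ab+maj7 (Ab augmented major seventh) is spelled Ab, C, E, G.
That puts C below G.
From C to G is 7 semitones, exactly the perfect fifth.

perfect 5th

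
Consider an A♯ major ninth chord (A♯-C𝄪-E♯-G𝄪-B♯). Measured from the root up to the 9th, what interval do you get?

The root is A♯ and the 9th is B♯.
From A♯ to B♯ is 14 semitones, exactly the major ninth.

M9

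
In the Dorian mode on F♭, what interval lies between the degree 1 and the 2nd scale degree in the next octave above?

F♭ dorian: F♭ G♭ A𝄫 B𝄫 C♭ D♭ E𝄫.
Degree 1 = F♭; 2nd degree (up an octave) = G♭.
From F♭ to G♭ is 14 semitones, exactly the major ninth.

major ninth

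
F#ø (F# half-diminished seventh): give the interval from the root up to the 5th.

diminished fifth

The chord tones of F#ø are F# A C E.
That puts F# below C.
F# up to C is 6 semitones, a half step narrower than a perfect fifth, so the interval is diminished.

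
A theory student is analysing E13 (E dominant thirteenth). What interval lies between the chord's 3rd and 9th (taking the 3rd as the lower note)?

E dominant thirteenth: E G# B D F# C#.
So we need the interval from G# up to F#.
G# up to F# is 10 semitones, a half step narrower than a major seventh, so the interval is minor.

minor seventh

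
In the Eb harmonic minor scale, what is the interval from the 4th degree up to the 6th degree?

Eb harmonic minor: Eb F Gb Ab Bb Cb D.
4th degree = Ab; degree 6 = Cb.
3 letter names make it a third; at 3 semitones (a half step narrower than major) the quality is minor.

m3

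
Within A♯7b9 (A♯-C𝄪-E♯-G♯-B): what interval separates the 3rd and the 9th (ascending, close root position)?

So we need the interval from C𝄪 up to B.
7 letter names make it a seventh; at 9 semitones (a whole step narrower than major) the quality is diminished.

diminished seventh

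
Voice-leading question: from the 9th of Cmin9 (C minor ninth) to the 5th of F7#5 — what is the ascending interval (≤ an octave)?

major seventh

The 9th of Cmin9 (C minor ninth) is D; the 5th of F7#5 is C♯.
D up to C♯ spans 7 letter names and 11 semitones — a major seventh.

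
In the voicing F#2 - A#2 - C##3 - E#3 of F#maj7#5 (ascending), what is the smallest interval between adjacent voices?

Adjacent intervals: F#2→A#2 = major third; A#2→C##3 = major third; C##3→E#3 = minor third.
The smallest is C##3 to E#3, a minor third (3 semitones).

minor third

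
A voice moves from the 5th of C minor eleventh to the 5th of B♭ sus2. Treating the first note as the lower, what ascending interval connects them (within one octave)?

m7

The 5th of C minor eleventh is G; the 5th of B♭ sus2 is F.
From G to F: 10 semitones over a seventh = minor.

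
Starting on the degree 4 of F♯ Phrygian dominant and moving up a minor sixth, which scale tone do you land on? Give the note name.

G

The scale is F♯ G A♯ B C♯ D E.
The degree 4 is B; a minor sixth above that is G — scale degree 2.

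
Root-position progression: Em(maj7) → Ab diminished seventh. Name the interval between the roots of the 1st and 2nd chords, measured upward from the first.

The roots are E and Ab.
4 letter names make it a fourth; at 4 semitones (a half step narrower than perfect) the quality is diminished.

diminished fourth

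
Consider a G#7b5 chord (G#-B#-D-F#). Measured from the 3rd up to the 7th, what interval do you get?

diminished fifth

3rd = B#; 7th = F#.
B# up to F# is 6 semitones, a half step narrower than a perfect fifth, so the interval is diminished.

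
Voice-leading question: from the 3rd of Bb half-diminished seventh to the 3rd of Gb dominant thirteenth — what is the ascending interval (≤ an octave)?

major sixth

The 3rd of Bb half-diminished seventh is Db; the 3rd of Gb dominant thirteenth is Bb.
From Db to Bb is 9 semitones, exactly the major sixth.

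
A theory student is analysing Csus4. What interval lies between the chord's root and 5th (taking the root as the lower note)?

Spelling the chord: C, F, G.
That puts C below G.
From C to G is 7 semitones, exactly the perfect fifth.

P5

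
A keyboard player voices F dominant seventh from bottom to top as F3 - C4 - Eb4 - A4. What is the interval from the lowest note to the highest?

major tenth

The outer voices are F3 and A4.
Counting 10 letters and 16 half steps from F gives a major tenth.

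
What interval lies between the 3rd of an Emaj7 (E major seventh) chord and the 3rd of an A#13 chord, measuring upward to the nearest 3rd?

A4

The 3rd of Emaj7 (E major seventh) is G#; the 3rd of A#13 is C##.
G# up to C## is 6 semitones, a half step wider than a perfect fourth, so the interval is augmented.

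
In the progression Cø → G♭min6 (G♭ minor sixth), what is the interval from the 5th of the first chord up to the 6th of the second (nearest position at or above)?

The 5th of Cø is G♭; the 6th of G♭min6 (G♭ minor sixth) is E♭.
G♭ up to E♭ spans 6 letter names and 9 semitones — a major sixth.

M6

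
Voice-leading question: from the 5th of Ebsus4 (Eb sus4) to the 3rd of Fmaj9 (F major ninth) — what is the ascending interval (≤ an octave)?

major seventh

The 5th of Ebsus4 (Eb sus4) is Bb; the 3rd of Fmaj9 (F major ninth) is A.
Counting 7 letters and 11 half steps from Bb gives a major seventh.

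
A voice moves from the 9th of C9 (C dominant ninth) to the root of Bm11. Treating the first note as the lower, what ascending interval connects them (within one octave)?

major 6th

The 9th of C9 (C dominant ninth) is D; the root of Bm11 is B.
From D to B is 9 semitones, exactly the major sixth.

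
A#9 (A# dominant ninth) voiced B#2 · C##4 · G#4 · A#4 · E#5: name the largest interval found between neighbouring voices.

M9

Adjacent intervals: B#2→C##4 = major ninth; C##4→G#4 = diminished fifth; G#4→A#4 = major second; A#4→E#5 = perfect fifth.
The largest is B#2 to C##4, a major ninth (14 semitones).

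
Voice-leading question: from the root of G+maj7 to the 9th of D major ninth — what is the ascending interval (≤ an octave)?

major 6th

G+maj7 has G as its root, and D major ninth has E as its 9th.
G up to E spans 6 letter names and 9 semitones — a major sixth.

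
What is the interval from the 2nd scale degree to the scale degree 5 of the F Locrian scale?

perfect fourth

The scale runs F Gb Ab Bb Cb Db Eb.
2nd scale degree = Gb; degree 5 = Cb.
Gb up to Cb spans 4 letter names and 5 semitones — a perfect fourth.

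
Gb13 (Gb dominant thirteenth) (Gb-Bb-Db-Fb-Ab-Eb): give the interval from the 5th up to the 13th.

5th = Db; 13th = Eb.
From Db to Eb is 14 semitones, exactly the major ninth.

M9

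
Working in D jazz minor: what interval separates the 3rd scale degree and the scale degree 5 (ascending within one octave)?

major third

Spelling D jazz minor: D E F G A B C#.
That puts F below A.
From F to A is 4 semitones, exactly the major third.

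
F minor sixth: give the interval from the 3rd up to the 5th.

The chord tones of F minor sixth are F Ab C D.
That puts Ab below C.
Counting 3 letters and 4 half steps from Ab gives a major third.

major 3rd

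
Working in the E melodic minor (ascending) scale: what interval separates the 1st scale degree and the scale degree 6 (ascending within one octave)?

major sixth

Spelling the E melodic minor (ascending) scale: E F# G A B C# D#.
So we need the interval from E up to C#.
Counting 6 letters and 9 half steps from E gives a major sixth.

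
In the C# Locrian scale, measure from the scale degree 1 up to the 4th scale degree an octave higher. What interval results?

P11

Spelling the C# Locrian scale: C# D E F# G A B.
Scale degree 1 = C#; scale degree 4 (up an octave) = F#.
Counting 11 letters and 17 half steps from C# gives a perfect eleventh.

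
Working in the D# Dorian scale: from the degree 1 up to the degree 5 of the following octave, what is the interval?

P12

Spelling the D# Dorian scale: D# E# F# G# A# B# C#.
That puts D# below A#.
From D# to A# is 19 semitones, exactly the perfect twelfth.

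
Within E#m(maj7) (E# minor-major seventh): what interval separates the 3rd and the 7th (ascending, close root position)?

Spelling the chord: E#-G#-B#-D##.
The 3rd is G# and the 7th is D##.
G# up to D## is 8 semitones, a half step wider than a perfect fifth, so the interval is augmented.

A5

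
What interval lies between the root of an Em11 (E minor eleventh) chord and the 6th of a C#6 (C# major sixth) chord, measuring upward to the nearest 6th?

Em11 (E minor eleventh) has E as its root, and C#6 (C# major sixth) has A# as its 6th.
E up to A# is 6 semitones, a half step wider than a perfect fourth, so the interval is augmented.

augmented 4th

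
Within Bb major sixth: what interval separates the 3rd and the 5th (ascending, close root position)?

minor third

The chord tones of Bb6 (Bb major sixth) are Bb-D-F-G.
3rd = D; 5th = F.
3 letter names make it a third; at 3 semitones (a half step narrower than major) the quality is minor.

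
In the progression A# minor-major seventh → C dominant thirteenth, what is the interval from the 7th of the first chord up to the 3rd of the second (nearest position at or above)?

The 7th of A# minor-major seventh is G##; the 3rd of C dominant thirteenth is E.
6 letter names make it a sixth; at 7 semitones (a whole step narrower than major) the quality is diminished.

diminished sixth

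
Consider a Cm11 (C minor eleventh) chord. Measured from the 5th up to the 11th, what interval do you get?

The chord tones of Cm11 (C minor eleventh) are C, E♭, G, B♭, D, F.
5th = G; 11th = F.
From G to F: 10 semitones over a seventh = minor.

minor seventh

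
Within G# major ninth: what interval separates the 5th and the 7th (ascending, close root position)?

Spelling the chord: G# B# D# F## A#.
So we need the interval from D# up to F##.
D# up to F## spans 3 letter names and 4 semitones — a major third.

major 3rd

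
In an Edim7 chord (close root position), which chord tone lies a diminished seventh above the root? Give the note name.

Db

Spelling the chord: E–G–B♭–D♭.
The root is E. A diminished seventh above E is D♭.
D♭ is the chord's 7th.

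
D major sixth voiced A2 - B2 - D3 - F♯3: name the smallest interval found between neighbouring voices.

major second

Adjacent intervals: A2→B2 = major second; B2→D3 = minor third; D3→F♯3 = major third.
The smallest is A2 to B2, a major second (2 semitones).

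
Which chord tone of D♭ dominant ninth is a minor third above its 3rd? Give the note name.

D♭9 (D♭ dominant ninth): D♭, F, A♭, C♭, E♭.
The 3rd is F. A minor third above F is A♭.
A♭ is the chord's 5th.

Ab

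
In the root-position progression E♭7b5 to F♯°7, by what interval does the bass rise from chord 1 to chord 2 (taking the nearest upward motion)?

The roots are E♭ and F♯.
E♭ up to F♯ is 3 semitones, a half step wider than a major second, so the interval is augmented.

augmented 2nd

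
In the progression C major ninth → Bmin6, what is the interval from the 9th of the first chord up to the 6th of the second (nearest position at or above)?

The 9th of C major ninth is D; the 6th of Bmin6 is G#.
From D to G#: 6 semitones over a fourth = augmented.

augmented 4th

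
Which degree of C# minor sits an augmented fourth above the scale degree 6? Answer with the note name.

The scale is C# D# E F# G# A B.
The scale degree 6 is A; an augmented fourth above that is D# — scale degree 2.

D#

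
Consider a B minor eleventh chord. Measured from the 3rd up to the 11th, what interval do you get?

The chord tones of Bm11 (B minor eleventh) are B, D, F#, A, C#, E.
3rd = D; 11th = E.
Counting 9 letters and 14 half steps from D gives a major ninth.

major 9th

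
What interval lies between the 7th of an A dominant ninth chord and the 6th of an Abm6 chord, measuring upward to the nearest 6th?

The 7th of A dominant ninth is G; the 6th of Abm6 is F.
7 letter names make it a seventh; at 10 semitones (a half step narrower than major) the quality is minor.

minor 7th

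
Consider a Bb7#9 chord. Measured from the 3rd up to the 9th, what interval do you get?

Bb7#9 (Bb dominant seventh sharp nine) is spelled Bb-D-F-Ab-C#.
3rd = D; 9th = C#.
D up to C# spans 7 letter names and 11 semitones — a major seventh.

major seventh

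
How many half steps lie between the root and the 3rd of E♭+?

4

E♭aug is spelled E♭, G, B.
E♭ to G is a major third: 4 semitones.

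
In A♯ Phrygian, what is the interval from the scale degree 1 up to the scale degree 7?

m7

The scale runs A♯ B C♯ D♯ E♯ F♯ G♯.
The scale degree 1 is A♯ and the 7th degree is G♯.
7 letter names make it a seventh; at 10 semitones (a half step narrower than major) the quality is minor.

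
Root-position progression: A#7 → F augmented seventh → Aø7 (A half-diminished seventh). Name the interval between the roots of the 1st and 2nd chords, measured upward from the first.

The roots are A# and F.
From A# to F: 7 semitones over a sixth = diminished.

diminished sixth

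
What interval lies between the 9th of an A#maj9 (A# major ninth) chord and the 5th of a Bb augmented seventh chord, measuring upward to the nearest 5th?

The 9th of A#maj9 (A# major ninth) is B#; the 5th of Bb augmented seventh is F#.
B# up to F# is 6 semitones, a half step narrower than a perfect fifth, so the interval is diminished.

diminished fifth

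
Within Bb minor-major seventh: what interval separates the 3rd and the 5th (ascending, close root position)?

Bb minor-major seventh: Bb, Db, F, A.
So we need the interval from Db up to F.
Db up to F spans 3 letter names and 4 semitones — a major third.

major 3rd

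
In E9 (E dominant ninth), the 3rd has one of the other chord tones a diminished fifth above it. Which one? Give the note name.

E9 (E dominant ninth): E, G#, B, D, F#.
The 3rd is G#. A diminished fifth above G# is D.
D is the chord's 7th.

D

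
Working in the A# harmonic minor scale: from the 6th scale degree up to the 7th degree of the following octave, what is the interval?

augmented ninth

The scale runs A# B# C# D# E# F# G##.
So we need the interval from F# up to G##.
9 letter names make it a ninth; at 15 semitones (a half step wider than major) the quality is augmented.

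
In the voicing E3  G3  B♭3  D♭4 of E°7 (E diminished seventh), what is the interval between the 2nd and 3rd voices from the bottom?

minor 3rd

Those voices are G3 and B♭3.
3 letter names make it a third; at 3 semitones (a half step narrower than major) the quality is minor.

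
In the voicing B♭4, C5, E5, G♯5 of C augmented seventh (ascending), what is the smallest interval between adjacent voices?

major second

Adjacent intervals: B♭4→C5 = major second; C5→E5 = major third; E5→G♯5 = major third.
The smallest is B♭4 to C5, a major second (2 semitones).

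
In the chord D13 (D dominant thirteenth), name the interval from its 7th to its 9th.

major third

Spelling the chord: D, F♯, A, C, E, B.
So we need the interval from C up to E.
C up to E spans 3 letter names and 4 semitones — a major third.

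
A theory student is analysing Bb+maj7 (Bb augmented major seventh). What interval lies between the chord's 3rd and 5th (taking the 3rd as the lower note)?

major 3rd

Spelling the chord: Bb–D–F#–A.
3rd = D; 5th = F#.
Counting 3 letters and 4 half steps from D gives a major third.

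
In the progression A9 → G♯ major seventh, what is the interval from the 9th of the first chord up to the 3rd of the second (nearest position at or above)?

A9 has B as its 9th, and G♯ major seventh has B♯ as its 3rd.
B up to B♯ is 1 semitone, a half step wider than a perfect unison, so the interval is augmented.

augmented 1st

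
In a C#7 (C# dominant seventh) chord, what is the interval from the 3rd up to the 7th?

The chord tones of C#7 (C# dominant seventh) are C#, E#, G#, B.
So we need the interval from E# up to B.
From E# to B: 6 semitones over a fifth = diminished.
That tritone between 3rd and 7th is what gives the dominant seventh its pull toward resolution.

d5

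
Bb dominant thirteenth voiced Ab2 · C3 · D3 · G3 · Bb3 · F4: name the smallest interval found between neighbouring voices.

Adjacent intervals: Ab2→C3 = major third; C3→D3 = major second; D3→G3 = perfect fourth; G3→Bb3 = minor third; Bb3→F4 = perfect fifth.
The smallest is C3 to D3, a major second (2 semitones).

major second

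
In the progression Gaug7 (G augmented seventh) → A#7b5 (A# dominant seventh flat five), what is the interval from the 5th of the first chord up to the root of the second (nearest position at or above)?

The 5th of Gaug7 (G augmented seventh) is D#; the root of A#7b5 (A# dominant seventh flat five) is A#.
From D# to A# is 7 semitones, exactly the perfect fifth.

perfect 5th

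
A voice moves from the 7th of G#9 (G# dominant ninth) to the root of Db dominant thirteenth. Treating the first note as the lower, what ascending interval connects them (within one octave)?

The 7th of G#9 (G# dominant ninth) is F#; the root of Db dominant thirteenth is Db.
6 letter names make it a sixth; at 7 semitones (a whole step narrower than major) the quality is diminished.

diminished sixth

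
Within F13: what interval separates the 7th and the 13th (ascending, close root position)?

F dominant thirteenth is spelled F–A–C–E♭–G–D.
So we need the interval from E♭ up to D.
From E♭ to D is 11 semitones, exactly the major seventh.

major seventh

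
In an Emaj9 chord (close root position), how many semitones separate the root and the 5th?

7

Emaj9 is spelled E–G#–B–D#–F#.
E to B is a perfect fifth: 7 semitones.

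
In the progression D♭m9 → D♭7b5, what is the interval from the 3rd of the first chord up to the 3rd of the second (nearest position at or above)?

augmented unison

The 3rd of D♭m9 is F♭; the 3rd of D♭7b5 is F.
F♭ up to F is 1 semitone, a half step wider than a perfect unison, so the interval is augmented.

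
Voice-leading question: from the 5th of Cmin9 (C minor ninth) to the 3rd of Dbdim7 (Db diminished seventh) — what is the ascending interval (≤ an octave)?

Cmin9 (C minor ninth) has G as its 5th, and Dbdim7 (Db diminished seventh) has Fb as its 3rd.
7 letter names make it a seventh; at 9 semitones (a whole step narrower than major) the quality is diminished.

diminished seventh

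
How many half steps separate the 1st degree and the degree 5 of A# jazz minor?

7

The scale is A# B# C# D# E# F## G##.
A# up to E# is a perfect fifth — 7 semitones.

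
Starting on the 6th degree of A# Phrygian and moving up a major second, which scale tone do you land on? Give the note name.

G#

The scale is A# B C# D# E# F# G#.
The 6th degree is F#; a major second above that is G# — scale degree 7.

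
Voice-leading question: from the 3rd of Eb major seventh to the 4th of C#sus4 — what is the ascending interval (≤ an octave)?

major seventh

Eb major seventh has G as its 3rd, and C#sus4 has F# as its 4th.
G up to F# spans 7 letter names and 11 semitones — a major seventh.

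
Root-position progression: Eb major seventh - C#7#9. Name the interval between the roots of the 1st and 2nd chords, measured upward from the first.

augmented sixth

The roots are Eb and C#.
From Eb to C#: 10 semitones over a sixth = augmented.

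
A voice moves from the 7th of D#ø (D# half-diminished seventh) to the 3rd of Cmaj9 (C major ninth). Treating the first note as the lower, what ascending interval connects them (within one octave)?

D#ø (D# half-diminished seventh) has C# as its 7th, and Cmaj9 (C major ninth) has E as its 3rd.
From C# to E: 3 semitones over a third = minor.

minor third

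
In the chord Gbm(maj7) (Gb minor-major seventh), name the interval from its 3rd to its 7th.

GbmM7 is spelled Gb, Bbb, Db, F.
So we need the interval from Bbb up to F.
5 letter names make it a fifth; at 8 semitones (a half step wider than perfect) the quality is augmented.

augmented 5th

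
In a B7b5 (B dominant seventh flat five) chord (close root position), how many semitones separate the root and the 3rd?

4

Spelling the chord: B, D#, F, A.
B to D# is a major third: 4 semitones.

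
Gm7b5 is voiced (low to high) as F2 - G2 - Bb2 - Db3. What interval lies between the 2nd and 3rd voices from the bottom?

minor 3rd

Those voices are G2 and Bb2.
3 letter names make it a third; at 3 semitones (a half step narrower than major) the quality is minor.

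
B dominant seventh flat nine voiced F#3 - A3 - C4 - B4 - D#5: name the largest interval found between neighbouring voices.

major seventh

Adjacent intervals: F#3→A3 = minor third; A3→C4 = minor third; C4→B4 = major seventh; B4→D#5 = major third.
The largest is C4 to B4, a major seventh (11 semitones).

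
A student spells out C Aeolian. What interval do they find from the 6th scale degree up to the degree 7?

major second

C natural minor: C D E♭ F G A♭ B♭.
The 6th scale degree is A♭ and the 7th degree is B♭.
Counting 2 letters and 2 half steps from A♭ gives a major second.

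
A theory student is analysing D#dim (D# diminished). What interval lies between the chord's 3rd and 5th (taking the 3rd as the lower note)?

minor third

D#° is spelled D#-F#-A.
3rd = F#; 5th = A.
F# up to A is 3 semitones, a half step narrower than a major third, so the interval is minor.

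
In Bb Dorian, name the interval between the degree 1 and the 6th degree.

major sixth

Bb dorian: Bb C Db Eb F G Ab.
Degree 1 = Bb; degree 6 = G.
From Bb to G is 9 semitones, exactly the major sixth.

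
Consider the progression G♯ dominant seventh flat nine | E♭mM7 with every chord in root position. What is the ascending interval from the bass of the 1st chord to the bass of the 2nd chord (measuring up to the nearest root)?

diminished 6th

The roots are G♯ and E♭.
G♯ up to E♭ is 7 semitones, a whole step narrower than a major sixth, so the interval is diminished.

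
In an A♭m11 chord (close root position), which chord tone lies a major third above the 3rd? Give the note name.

Eb

A♭ minor eleventh: A♭-C♭-E♭-G♭-B♭-D♭.
The 3rd is C♭. A major third above C♭ is E♭.
E♭ is the chord's 5th.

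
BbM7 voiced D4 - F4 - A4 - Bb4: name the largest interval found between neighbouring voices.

major 3rd

Adjacent intervals: D4→F4 = minor third; F4→A4 = major third; A4→Bb4 = minor second.
The largest is F4 to A4, a major third (4 semitones).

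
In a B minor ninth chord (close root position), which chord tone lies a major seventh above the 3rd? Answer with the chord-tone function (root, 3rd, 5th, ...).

9th

Bmin9: B, D, F♯, A, C♯.
The 3rd is D. A major seventh above D is C♯.
C♯ is the chord's 9th.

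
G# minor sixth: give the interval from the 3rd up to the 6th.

augmented 4th

The chord tones of G#m6 are G# B D# E#.
3rd = B; 6th = E#.
B up to E# is 6 semitones, a half step wider than a perfect fourth, so the interval is augmented.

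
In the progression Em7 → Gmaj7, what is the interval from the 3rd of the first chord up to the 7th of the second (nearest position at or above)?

The 3rd of Em7 is G; the 7th of Gmaj7 is F#.
Counting 7 letters and 11 half steps from G gives a major seventh.

major 7th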